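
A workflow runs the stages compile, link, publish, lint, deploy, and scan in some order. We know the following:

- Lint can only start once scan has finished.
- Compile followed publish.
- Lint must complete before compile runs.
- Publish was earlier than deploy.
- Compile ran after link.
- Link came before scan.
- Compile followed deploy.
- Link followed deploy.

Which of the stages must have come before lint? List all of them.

deploy, link, publish, scan

Directly stated before lint: scan.
Deploy reaches lint via deploy → link → scan → lint.
Link reaches lint via link → scan → lint.
Publish reaches lint via publish → deploy → link → scan → lint.
No chain forces compile ahead of lint.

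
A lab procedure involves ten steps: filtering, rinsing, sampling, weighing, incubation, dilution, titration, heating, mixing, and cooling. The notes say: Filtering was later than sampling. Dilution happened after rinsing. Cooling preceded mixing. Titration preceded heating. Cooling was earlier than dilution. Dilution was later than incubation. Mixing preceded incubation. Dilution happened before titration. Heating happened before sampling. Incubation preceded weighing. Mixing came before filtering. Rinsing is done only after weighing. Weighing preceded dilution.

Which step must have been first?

cooling

Cooling has a chain of constraints placing it before every other step, so cooling must be first.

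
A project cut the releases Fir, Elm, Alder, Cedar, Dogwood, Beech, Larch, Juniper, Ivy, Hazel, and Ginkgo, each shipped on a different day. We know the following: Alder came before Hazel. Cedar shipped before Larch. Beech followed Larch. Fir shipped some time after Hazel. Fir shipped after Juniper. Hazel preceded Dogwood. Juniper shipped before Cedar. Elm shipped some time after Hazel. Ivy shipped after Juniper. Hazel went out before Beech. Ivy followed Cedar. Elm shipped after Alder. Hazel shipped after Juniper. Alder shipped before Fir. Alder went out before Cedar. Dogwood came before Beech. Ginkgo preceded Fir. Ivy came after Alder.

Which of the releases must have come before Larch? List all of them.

Directly stated before Larch: Cedar.
Alder reaches Larch via Alder → Cedar → Larch.
Juniper reaches Larch via Juniper → Cedar → Larch.

Alder, Cedar, Juniper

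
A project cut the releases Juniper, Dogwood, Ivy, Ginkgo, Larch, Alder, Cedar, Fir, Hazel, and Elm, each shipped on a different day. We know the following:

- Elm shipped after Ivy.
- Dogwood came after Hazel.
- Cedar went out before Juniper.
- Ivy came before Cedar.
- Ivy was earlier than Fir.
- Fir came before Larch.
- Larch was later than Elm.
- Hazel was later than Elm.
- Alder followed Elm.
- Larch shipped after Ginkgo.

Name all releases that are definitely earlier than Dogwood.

Elm, Hazel, Ivy

Directly stated before Dogwood: Hazel.
Elm reaches Dogwood via Elm → Hazel → Dogwood.
Ivy reaches Dogwood via Ivy → Elm → Hazel → Dogwood.
No chain forces Alder (or any of the others) ahead of Dogwood.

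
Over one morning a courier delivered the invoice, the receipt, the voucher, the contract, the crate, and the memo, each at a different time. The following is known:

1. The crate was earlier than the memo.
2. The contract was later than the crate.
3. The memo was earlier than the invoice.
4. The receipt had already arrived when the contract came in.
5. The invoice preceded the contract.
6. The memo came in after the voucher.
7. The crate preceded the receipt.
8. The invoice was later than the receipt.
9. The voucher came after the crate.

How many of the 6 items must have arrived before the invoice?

4

Directly stated before the invoice: the memo and the receipt.
The crate reaches the invoice via the crate → the memo → the invoice.
The voucher reaches the invoice via the voucher → the memo → the invoice.
No chain forces the contract ahead of the invoice.
That's the crate, the memo, the receipt, and the voucher — 4 in all.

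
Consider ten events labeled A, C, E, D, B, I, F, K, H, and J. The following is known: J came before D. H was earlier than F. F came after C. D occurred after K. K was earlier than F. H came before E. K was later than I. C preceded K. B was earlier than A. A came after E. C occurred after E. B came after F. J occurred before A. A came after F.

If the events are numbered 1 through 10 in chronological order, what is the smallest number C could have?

3

E and H must both come before C — 2 forced predecessors.
Nothing else is forced ahead of C, so its earliest slot is position 2 + 1 = 3.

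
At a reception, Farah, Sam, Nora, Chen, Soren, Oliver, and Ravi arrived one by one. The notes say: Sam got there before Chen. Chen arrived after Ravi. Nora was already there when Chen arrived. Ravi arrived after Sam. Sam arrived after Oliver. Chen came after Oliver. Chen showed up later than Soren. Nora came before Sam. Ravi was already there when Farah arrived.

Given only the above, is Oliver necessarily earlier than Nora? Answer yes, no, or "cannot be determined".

No chain of stated constraints runs from Oliver to Nora, and none runs from Nora to Oliver either.
So the relative order of Oliver and Nora is not fixed by the given facts.

cannot be determined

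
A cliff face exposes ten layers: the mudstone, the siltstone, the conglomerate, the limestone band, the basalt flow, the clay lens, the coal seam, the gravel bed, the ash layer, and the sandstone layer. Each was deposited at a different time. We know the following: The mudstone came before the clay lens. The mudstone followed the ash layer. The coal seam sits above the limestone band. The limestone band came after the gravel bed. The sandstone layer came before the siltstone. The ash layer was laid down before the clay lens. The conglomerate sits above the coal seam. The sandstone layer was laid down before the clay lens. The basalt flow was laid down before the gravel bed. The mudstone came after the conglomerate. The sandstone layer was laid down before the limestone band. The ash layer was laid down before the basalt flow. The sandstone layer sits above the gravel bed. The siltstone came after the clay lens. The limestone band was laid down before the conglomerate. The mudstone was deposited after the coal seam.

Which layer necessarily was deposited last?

Every other layer has a chain of constraints placing it before the siltstone, so the siltstone is last.

the siltstone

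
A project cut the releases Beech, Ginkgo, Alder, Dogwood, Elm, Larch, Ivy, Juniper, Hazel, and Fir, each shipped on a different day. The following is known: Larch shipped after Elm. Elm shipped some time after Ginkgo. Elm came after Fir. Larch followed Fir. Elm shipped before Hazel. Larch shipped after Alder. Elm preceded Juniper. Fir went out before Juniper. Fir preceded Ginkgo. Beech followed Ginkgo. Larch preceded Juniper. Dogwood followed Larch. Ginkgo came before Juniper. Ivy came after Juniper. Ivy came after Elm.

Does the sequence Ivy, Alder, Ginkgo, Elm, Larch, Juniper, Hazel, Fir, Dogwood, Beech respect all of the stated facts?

The constraints require Fir before Elm, but in the proposed sequence Elm appears ahead of Fir. That one violation is enough.

no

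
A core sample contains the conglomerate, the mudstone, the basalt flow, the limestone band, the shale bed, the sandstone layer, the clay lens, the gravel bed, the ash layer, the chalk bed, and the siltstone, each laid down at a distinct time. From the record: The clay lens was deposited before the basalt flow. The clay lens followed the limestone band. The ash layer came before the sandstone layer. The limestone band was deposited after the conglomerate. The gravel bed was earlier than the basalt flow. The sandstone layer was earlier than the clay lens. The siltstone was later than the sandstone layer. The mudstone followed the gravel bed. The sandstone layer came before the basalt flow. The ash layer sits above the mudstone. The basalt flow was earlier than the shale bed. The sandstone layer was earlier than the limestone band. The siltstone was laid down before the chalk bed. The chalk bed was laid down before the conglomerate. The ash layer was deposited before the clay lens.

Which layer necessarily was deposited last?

Every other layer has a chain of constraints placing it before the shale bed, so the shale bed is last.

the shale bed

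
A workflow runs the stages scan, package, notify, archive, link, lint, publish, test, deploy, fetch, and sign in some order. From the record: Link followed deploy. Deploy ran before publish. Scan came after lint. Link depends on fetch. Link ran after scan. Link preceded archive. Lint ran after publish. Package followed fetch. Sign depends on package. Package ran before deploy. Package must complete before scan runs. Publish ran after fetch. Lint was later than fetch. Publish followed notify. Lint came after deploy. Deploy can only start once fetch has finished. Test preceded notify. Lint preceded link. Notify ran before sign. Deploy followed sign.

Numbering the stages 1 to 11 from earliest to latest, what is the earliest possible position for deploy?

Fetch, notify, package, sign, and test must all come before deploy — 5 forced predecessors.
Nothing else is forced ahead of deploy, so its earliest slot is position 5 + 1 = 6.

6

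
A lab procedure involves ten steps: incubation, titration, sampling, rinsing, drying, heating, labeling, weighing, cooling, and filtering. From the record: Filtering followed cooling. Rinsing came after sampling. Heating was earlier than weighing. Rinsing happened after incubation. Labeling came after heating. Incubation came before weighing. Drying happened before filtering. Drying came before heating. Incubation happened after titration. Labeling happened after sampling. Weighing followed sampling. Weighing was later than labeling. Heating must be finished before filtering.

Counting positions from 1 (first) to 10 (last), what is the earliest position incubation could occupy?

Titration must come before incubation — 1 forced predecessor.
Nothing else is forced ahead of incubation, so its earliest slot is position 1 + 1 = 2.

2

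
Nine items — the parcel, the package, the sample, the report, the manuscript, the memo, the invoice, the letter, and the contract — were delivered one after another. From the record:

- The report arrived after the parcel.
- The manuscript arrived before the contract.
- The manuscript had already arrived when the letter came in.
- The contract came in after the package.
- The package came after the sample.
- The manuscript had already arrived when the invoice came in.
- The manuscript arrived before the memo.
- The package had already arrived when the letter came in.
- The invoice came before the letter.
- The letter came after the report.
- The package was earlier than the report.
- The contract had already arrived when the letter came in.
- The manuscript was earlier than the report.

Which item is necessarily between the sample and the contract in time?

the package

Tracing the constraints gives the sample → the package → the contract, so the package sits after the sample and before the contract.
No other item is forced both after the sample and before the contract.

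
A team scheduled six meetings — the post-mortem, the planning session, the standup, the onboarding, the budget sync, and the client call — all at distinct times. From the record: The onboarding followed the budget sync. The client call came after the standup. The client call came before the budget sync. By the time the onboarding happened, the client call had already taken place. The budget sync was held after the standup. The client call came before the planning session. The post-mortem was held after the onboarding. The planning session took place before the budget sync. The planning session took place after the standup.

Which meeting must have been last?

the post-mortem

Every other meeting has a chain of constraints placing it before the post-mortem, so the post-mortem is last.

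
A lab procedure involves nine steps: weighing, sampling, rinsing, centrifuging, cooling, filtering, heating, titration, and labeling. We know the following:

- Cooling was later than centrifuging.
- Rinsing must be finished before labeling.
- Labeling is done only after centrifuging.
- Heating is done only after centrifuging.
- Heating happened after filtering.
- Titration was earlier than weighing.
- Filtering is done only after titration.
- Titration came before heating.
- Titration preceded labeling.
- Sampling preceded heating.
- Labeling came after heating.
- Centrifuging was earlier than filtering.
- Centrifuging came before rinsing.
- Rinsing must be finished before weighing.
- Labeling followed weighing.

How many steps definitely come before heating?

Directly stated before heating: centrifuging, filtering, sampling, and titration.
No chain forces weighing (or any of the others) ahead of heating.
That's centrifuging, filtering, sampling, and titration — 4 in all.

4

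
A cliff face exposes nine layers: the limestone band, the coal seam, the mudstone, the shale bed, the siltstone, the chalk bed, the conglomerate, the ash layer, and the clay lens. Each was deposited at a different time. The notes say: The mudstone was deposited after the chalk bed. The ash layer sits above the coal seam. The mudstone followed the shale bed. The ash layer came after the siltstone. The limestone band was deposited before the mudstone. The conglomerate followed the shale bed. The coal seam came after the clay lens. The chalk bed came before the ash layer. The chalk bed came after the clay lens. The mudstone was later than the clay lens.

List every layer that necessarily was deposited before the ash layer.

Directly stated before the ash layer: the chalk bed, the coal seam, and the siltstone.
The clay lens reaches the ash layer via the clay lens → the chalk bed → the ash layer.
No chain forces the conglomerate (or any of the others) ahead of the ash layer.

the chalk bed, the clay lens, the coal seam, the siltstone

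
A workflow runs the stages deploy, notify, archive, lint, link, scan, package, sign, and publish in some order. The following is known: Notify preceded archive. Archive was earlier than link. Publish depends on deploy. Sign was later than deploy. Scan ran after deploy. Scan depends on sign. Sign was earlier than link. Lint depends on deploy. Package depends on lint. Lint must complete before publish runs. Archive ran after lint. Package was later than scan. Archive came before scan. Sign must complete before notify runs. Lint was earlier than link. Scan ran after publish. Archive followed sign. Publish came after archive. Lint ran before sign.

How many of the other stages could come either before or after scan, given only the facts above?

1

Forced before scan: archive, deploy, lint, notify, publish, and sign; forced after scan: package.
That leaves link with no forced order relative to scan — 1.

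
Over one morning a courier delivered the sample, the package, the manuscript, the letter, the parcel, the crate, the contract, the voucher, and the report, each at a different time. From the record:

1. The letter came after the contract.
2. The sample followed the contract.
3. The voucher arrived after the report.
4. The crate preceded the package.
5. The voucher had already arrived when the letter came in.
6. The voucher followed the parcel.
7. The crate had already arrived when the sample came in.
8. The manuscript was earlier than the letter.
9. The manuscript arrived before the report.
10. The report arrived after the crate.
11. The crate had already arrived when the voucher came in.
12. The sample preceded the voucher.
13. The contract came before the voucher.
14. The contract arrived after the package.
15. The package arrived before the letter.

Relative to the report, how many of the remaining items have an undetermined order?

4

Forced before the report: the crate and the manuscript; forced after the report: the letter and the voucher.
That leaves the contract, the package, the parcel, and the sample with no forced order relative to the report — 4.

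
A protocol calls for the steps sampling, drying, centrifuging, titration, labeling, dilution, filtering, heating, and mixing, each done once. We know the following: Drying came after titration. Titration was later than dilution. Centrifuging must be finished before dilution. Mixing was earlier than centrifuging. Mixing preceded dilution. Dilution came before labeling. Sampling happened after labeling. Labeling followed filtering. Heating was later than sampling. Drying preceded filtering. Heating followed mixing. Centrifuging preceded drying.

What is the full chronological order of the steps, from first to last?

mixing, centrifuging, dilution, titration, drying, filtering, labeling, sampling, heating

The constraints fix every adjacent pair, so only one ordering works:
mixing → centrifuging → dilution → titration → drying → filtering → labeling → sampling → heating.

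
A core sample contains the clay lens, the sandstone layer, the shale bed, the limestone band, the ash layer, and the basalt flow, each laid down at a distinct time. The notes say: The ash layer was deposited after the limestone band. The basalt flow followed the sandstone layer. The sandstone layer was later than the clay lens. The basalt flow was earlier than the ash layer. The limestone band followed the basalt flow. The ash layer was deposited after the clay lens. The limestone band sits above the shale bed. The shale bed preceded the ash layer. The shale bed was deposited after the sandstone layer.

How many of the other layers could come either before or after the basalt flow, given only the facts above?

Forced before the basalt flow: the clay lens and the sandstone layer; forced after the basalt flow: the ash layer and the limestone band.
That leaves the shale bed with no forced order relative to the basalt flow — 1.

1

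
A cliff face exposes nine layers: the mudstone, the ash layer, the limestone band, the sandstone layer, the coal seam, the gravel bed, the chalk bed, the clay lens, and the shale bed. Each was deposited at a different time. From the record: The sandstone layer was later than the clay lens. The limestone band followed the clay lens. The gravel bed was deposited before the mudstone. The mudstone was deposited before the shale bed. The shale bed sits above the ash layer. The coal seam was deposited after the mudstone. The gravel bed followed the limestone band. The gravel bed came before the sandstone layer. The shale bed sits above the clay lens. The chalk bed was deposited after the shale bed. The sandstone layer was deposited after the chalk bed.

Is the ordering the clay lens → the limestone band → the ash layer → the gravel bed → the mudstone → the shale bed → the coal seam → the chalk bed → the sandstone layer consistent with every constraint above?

yes

Check each stated constraint against the proposed order — e.g. the clay lens is ahead of the shale bed; the clay lens is ahead of the sandstone layer. Every pair is in the required order; nothing is violated.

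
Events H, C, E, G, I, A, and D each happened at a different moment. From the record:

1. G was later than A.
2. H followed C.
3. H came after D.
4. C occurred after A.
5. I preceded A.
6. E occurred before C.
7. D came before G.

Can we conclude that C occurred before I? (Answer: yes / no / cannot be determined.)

no

Tracing the constraints gives I → A → C, so I must come before C.
That means C cannot be before I.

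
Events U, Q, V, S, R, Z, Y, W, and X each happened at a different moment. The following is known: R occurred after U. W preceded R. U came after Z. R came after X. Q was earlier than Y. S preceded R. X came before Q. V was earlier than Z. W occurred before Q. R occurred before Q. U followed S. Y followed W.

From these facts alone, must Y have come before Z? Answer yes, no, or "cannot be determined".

Tracing the constraints gives Z → U → R → Q → Y, so Z must come before Y.
That means Y cannot be before Z.

no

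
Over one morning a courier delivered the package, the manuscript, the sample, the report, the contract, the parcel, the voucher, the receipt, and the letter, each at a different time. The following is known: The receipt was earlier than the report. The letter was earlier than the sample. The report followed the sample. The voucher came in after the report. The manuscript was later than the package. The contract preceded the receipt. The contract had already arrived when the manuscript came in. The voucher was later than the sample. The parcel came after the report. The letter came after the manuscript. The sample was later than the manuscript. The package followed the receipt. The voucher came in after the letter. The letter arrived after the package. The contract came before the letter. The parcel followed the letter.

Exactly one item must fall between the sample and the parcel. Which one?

the report

Tracing the constraints gives the sample → the report → the parcel, so the report sits after the sample and before the parcel.
No other item is forced both after the sample and before the parcel.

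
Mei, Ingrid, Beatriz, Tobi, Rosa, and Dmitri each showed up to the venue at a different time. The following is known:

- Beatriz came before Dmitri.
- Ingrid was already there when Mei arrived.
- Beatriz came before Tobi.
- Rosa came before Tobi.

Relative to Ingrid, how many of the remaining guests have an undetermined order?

4

Forced after Ingrid: Mei.
That leaves Beatriz, Dmitri, Rosa, and Tobi with no forced order relative to Ingrid — 4.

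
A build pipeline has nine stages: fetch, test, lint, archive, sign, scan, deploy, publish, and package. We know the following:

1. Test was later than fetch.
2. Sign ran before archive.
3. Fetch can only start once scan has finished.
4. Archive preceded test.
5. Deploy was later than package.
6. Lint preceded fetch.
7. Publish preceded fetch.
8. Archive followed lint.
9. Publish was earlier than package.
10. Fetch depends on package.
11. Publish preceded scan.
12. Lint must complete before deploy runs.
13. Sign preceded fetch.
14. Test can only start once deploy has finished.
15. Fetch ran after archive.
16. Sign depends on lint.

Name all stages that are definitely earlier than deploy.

lint, package, publish

Directly stated before deploy: lint and package.
Publish reaches deploy via publish → package → deploy.
No chain forces scan (or any of the others) ahead of deploy.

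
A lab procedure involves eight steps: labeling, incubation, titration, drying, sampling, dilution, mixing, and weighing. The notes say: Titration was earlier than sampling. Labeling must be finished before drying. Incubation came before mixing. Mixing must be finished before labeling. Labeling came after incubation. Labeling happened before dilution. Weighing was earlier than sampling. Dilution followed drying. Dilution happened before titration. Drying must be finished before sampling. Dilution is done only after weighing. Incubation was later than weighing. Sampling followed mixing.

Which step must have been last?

sampling

Every other step has a chain of constraints placing it before sampling, so sampling is last.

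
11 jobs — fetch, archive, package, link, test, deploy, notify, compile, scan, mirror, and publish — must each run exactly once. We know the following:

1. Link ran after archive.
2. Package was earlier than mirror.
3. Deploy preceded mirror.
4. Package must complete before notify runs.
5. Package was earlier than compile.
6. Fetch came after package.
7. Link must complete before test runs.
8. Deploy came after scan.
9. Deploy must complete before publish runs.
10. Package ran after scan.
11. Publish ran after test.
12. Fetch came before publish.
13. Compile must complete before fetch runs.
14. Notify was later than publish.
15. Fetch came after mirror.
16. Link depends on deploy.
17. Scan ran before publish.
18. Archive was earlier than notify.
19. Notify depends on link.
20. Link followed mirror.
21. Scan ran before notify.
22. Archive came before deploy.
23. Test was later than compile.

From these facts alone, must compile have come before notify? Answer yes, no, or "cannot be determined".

Chain the constraints: compile → fetch → publish → notify. Each link is directly stated, so compile comes before notify.

yes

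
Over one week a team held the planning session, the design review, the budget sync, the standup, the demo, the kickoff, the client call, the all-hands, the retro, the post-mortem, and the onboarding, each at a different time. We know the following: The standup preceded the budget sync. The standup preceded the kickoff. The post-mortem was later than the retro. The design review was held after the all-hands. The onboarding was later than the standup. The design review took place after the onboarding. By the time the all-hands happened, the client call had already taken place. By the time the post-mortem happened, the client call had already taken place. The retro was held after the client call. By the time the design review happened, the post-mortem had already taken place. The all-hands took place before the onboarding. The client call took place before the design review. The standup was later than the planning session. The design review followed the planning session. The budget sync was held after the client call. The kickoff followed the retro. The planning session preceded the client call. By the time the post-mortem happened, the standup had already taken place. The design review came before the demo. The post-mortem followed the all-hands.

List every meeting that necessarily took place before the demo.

the all-hands, the client call, the design review, the onboarding, the planning session, the post-mortem, the retro, the standup

Directly stated before the demo: the design review.
The all-hands reaches the demo via the all-hands → the design review → the demo.
The client call reaches the demo via the client call → the design review → the demo.
The onboarding reaches the demo via the onboarding → the design review → the demo.
Likewise the planning session, the post-mortem, the retro, and the standup each reach the demo by chaining the stated constraints.
No chain forces the budget sync (or any of the others) ahead of the demo.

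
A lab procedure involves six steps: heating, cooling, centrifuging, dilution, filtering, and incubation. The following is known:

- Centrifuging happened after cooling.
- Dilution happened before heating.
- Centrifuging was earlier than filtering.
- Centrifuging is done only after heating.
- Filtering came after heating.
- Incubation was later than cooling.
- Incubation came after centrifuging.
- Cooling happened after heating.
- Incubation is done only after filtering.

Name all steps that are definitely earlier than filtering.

Directly stated before filtering: centrifuging and heating.
Cooling reaches filtering via cooling → centrifuging → filtering.
Dilution reaches filtering via dilution → heating → filtering.

centrifuging, cooling, dilution, heating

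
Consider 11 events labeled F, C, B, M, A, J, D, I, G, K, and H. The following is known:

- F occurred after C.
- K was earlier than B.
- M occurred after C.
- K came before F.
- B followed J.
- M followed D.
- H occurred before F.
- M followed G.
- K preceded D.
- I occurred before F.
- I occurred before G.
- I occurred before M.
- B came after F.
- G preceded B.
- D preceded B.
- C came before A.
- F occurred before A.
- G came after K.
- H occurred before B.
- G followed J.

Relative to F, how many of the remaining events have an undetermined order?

Forced before F: C, H, I, and K; forced after F: A and B.
That leaves D, G, J, and M with no forced order relative to F — 4.

4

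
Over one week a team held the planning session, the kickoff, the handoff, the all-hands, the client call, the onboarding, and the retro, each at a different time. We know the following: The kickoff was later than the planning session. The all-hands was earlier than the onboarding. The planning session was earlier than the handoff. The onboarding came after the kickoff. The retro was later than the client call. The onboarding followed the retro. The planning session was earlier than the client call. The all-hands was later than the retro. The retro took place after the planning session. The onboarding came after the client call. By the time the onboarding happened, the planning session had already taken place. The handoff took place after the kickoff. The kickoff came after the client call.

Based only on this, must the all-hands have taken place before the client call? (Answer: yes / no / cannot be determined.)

no

Tracing the constraints gives the client call → the retro → the all-hands, so the client call must come before the all-hands.
That means the all-hands cannot be before the client call.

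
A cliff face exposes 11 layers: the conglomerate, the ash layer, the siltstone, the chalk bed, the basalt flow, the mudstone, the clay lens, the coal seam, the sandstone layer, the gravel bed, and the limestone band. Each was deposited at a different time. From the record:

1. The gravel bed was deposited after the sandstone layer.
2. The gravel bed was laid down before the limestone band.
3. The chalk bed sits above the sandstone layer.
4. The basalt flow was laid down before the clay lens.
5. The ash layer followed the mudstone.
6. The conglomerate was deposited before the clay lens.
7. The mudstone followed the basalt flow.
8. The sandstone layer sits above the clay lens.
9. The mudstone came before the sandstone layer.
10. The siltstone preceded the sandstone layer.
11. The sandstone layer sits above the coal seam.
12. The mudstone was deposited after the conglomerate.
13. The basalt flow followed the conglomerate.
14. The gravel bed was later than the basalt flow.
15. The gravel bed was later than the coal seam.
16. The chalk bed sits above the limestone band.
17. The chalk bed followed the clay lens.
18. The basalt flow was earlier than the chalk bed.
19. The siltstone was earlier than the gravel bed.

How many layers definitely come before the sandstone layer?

6

Directly stated before the sandstone layer: the clay lens, the coal seam, the mudstone, and the siltstone.
The basalt flow reaches the sandstone layer via the basalt flow → the mudstone → the sandstone layer.
The conglomerate reaches the sandstone layer via the conglomerate → the mudstone → the sandstone layer.
No chain forces the ash layer (or any of the others) ahead of the sandstone layer.
That's the basalt flow, the clay lens, the coal seam, the conglomerate, the mudstone, and the siltstone — 6 in all.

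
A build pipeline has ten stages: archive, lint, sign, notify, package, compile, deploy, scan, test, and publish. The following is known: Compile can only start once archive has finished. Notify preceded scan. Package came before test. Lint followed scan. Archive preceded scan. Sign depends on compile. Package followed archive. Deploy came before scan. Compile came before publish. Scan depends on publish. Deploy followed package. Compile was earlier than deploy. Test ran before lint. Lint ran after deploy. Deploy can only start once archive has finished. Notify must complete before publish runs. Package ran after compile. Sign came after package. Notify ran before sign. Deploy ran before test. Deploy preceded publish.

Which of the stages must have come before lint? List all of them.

archive, compile, deploy, notify, package, publish, scan, test

Directly stated before lint: deploy, scan, and test.
Archive reaches lint via archive → deploy → lint.
Compile reaches lint via compile → deploy → lint.
Notify reaches lint via notify → scan → lint.
Likewise package and publish each reach lint by chaining the stated constraints.
No chain forces sign ahead of lint.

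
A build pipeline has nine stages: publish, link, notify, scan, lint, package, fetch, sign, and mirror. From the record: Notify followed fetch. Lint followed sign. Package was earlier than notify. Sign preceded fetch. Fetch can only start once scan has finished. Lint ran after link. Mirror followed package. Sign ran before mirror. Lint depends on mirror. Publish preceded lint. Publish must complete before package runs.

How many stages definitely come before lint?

Directly stated before lint: link, mirror, publish, and sign.
Package reaches lint via package → mirror → lint.
No chain forces notify (or any of the others) ahead of lint.
That's link, mirror, package, publish, and sign — 5 in all.

5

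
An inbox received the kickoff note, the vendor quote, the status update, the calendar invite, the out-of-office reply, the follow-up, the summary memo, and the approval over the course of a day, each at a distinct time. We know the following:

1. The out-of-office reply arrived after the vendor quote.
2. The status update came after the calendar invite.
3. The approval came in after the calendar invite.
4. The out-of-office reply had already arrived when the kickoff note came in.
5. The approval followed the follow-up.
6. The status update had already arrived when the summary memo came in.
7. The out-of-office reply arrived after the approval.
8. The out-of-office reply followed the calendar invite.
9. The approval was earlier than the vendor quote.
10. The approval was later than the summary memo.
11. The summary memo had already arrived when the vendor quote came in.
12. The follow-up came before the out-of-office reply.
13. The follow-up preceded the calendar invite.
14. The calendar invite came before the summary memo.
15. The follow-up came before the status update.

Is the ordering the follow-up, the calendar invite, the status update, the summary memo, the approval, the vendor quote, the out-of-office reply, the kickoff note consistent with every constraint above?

yes

Check each stated constraint against the proposed order — e.g. the calendar invite is ahead of the out-of-office reply; the follow-up is ahead of the out-of-office reply. Every pair is in the required order; nothing is violated.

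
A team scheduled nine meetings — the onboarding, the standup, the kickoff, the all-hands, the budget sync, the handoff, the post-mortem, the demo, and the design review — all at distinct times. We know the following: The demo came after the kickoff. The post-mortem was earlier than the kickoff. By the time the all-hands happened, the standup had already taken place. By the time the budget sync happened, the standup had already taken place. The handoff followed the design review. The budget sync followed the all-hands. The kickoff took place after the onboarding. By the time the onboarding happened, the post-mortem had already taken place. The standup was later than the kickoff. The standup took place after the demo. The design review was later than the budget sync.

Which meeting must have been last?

the handoff

Every other meeting has a chain of constraints placing it before the handoff, so the handoff is last.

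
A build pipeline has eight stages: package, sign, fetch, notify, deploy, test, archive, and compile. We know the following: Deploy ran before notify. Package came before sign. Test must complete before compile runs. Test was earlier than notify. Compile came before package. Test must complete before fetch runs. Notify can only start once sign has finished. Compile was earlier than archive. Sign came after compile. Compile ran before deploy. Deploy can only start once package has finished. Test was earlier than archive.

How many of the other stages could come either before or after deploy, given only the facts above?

Forced before deploy: compile, package, and test; forced after deploy: notify.
That leaves archive, fetch, and sign with no forced order relative to deploy — 3.

3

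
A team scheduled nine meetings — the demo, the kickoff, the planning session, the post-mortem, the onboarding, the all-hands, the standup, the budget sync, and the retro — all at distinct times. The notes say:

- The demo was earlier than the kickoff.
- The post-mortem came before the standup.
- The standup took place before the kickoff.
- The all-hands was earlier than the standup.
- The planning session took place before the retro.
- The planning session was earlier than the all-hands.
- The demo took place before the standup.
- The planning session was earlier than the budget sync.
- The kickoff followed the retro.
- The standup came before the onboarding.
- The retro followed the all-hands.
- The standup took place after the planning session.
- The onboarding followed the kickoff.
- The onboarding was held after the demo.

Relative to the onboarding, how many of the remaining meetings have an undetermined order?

Forced before the onboarding: the all-hands, the demo, the kickoff, the planning session, the post-mortem, the retro, and the standup.
That leaves the budget sync with no forced order relative to the onboarding — 1.

1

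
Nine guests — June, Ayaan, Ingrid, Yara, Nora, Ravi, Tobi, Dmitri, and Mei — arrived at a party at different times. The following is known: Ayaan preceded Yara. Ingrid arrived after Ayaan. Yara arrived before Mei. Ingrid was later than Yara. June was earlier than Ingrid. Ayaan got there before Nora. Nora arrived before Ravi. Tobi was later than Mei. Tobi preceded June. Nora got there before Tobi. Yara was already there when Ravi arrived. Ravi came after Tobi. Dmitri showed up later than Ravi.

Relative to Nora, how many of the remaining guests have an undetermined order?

Forced before Nora: Ayaan; forced after Nora: Dmitri, Ingrid, June, Ravi, and Tobi.
That leaves Mei and Yara with no forced order relative to Nora — 2.

2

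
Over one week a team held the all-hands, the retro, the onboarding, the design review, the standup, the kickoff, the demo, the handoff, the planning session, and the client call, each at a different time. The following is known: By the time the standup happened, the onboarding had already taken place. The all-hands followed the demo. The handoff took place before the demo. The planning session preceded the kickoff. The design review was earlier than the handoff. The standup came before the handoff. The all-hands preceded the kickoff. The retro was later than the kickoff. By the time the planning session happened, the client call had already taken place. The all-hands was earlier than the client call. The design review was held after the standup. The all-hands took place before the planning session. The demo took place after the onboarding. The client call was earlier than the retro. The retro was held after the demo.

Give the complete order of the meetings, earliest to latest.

the onboarding, the standup, the design review, the handoff, the demo, the all-hands, the client call, the planning session, the kickoff, the retro

The constraints fix every adjacent pair, so only one ordering works:
the onboarding → the standup → the design review → the handoff → the demo → the all-hands → the client call → the planning session → the kickoff → the retro.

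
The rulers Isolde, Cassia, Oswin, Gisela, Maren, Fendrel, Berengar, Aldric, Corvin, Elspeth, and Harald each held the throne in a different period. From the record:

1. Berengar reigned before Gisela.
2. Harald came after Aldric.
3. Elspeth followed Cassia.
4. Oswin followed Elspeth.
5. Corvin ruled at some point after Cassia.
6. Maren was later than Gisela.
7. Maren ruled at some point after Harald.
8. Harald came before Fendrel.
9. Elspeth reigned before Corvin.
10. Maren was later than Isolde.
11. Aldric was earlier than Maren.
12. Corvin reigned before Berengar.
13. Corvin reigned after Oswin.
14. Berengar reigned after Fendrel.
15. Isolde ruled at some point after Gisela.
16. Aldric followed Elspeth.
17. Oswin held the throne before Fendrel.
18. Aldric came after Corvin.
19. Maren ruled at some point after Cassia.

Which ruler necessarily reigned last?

Every other ruler has a chain of constraints placing them before Maren, so Maren is last.

Maren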